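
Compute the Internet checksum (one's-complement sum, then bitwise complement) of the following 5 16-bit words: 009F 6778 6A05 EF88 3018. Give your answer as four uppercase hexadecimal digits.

0E42

One's-complement addition (fold any carry out of bit 15 back into bit 0):
  0x009F + 0x6778 = 0x06817
  0x6817 + 0x6A05 = 0x0D21C
  0xD21C + 0xEF88 = 0x1C1A4 → wrap carry → 0xC1A5
  0xC1A5 + 0x3018 = 0x0F1BD
One's-complement sum = 0xF1BD.
Checksum = ~0xF1BD & 0xFFFF = 0x0E42.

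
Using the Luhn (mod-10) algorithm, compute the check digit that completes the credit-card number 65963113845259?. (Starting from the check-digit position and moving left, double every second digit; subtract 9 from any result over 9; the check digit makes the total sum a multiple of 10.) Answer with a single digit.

0

Partial digits right→left: 9 5 2 5 4 8 3 1 1 3 6 9 5 6
Double every second digit counting from the check-digit position (so the 1st, 3rd, 5th, ... of the partial from the right).
  doubled (with −9 where >9): 9 4 8 6 2 3 1 → sum 33
  kept as-is: 5 5 8 1 3 9 6 → sum 37
Total = 33 + 37 = 70.
Check digit = (10 − (70 mod 10)) mod 10 = 0.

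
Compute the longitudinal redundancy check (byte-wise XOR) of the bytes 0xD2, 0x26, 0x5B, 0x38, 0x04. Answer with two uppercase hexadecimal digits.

93

XOR the bytes together:
  start with 0xD2
  0xD2 ⊕ 0x26 = 0xF4
  0xF4 ⊕ 0x5B = 0xAF
  0xAF ⊕ 0x38 = 0x97
  0x97 ⊕ 0x04 = 0x93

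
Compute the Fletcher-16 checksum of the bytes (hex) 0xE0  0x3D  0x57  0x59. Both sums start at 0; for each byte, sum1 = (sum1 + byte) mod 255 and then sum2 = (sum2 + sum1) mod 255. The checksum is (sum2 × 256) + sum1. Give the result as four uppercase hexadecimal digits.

43CE

Running sums (mod 255):
  after byte 0 (0xE0): sum1=224, sum2=224
  after byte 1 (0x3D): sum1=30, sum2=254
  after byte 2 (0x57): sum1=117, sum2=116
  after byte 3 (0x59): sum1=206, sum2=67
Checksum = sum2·256 + sum1 = 67·256 + 206 = 17358 = 0x43CE.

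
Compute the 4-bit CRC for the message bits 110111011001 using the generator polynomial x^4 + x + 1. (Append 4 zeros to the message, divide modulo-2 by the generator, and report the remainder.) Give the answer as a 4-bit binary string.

Append 4 zeros: 1101110110010000. Divide by 10011 (XOR where the leading bit is 1):
  pos 0: 11011 XOR 10011 = 01000
  pos 1: 10001 XOR 10011 = 00010
  pos 4: 10011 XOR 10011 = 00000
  pos 11: 10000 XOR 10011 = 00011
Remainder (last 4 bits) = 0011. This is the CRC / FCS.

0011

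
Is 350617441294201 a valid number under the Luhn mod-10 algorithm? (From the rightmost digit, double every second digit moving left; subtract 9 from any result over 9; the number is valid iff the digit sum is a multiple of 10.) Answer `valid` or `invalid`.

valid

From the right, keep odd positions and double even positions (subtract 9 from any doubled value over 9):
  doubled (positions 2,4,...): 0 8 4 8 5 3 1 → sum 29
  kept (positions 1,3,...): 1 2 9 1 4 1 0 3 → sum 21
Total = 50.
50 mod 10 = 0, so the number is valid.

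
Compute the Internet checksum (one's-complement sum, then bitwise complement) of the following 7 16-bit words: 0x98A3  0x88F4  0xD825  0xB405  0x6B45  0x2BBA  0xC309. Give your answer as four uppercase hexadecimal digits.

One's-complement addition (fold any carry out of bit 15 back into bit 0):
  0x98A3 + 0x88F4 = 0x12197 → wrap carry → 0x2198
  0x2198 + 0xD825 = 0x0F9BD
  0xF9BD + 0xB405 = 0x1ADC2 → wrap carry → 0xADC3
  0xADC3 + 0x6B45 = 0x11908 → wrap carry → 0x1909
  0x1909 + 0x2BBA = 0x044C3
  0x44C3 + 0xC309 = 0x107CC → wrap carry → 0x07CD
One's-complement sum = 0x07CD.
Checksum = ~0x07CD & 0xFFFF = 0xF832.

F832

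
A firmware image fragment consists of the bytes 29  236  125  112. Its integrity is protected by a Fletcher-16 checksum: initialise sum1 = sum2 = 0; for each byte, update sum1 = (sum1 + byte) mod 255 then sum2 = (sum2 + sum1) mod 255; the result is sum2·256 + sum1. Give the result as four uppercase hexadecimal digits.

Running sums (mod 255):
  after byte 0 (29): sum1=29, sum2=29
  after byte 1 (236): sum1=10, sum2=39
  after byte 2 (125): sum1=135, sum2=174
  after byte 3 (112): sum1=247, sum2=166
Checksum = sum2·256 + sum1 = 166·256 + 247 = 42743 = 0xA6F7.

A6F7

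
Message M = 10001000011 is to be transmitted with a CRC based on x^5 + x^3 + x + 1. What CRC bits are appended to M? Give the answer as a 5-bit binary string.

Append 5 zeros: 1000100001100000. Divide by 101011 (XOR where the leading bit is 1):
  pos 0: 100010 XOR 101011 = 001001
  pos 2: 100100 XOR 101011 = 001111
  pos 4: 111101 XOR 101011 = 010110
  pos 5: 101101 XOR 101011 = 000110
  pos 8: 110000 XOR 101011 = 011011
  pos 9: 110110 XOR 101011 = 011101
  pos 10: 111010 XOR 101011 = 010001
Remainder (last 5 bits) = 10001. This is the CRC / FCS.

10001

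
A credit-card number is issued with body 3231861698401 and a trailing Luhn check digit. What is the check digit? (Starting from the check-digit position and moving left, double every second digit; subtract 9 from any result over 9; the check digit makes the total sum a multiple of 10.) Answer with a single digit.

Partial digits right→left: 1 0 4 8 9 6 1 6 8 1 3 2 3
Double every second digit counting from the check-digit position (so the 1st, 3rd, 5th, ... of the partial from the right).
  doubled (with −9 where >9): 2 8 9 2 7 6 6 → sum 40
  kept as-is: 0 8 6 6 1 2 → sum 23
Total = 40 + 23 = 63.
Check digit = (10 − (63 mod 10)) mod 10 = 7.

7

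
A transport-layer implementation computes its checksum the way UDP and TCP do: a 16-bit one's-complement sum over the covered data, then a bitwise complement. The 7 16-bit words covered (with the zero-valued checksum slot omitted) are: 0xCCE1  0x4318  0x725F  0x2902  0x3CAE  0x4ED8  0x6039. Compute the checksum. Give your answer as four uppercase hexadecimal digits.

One's-complement addition (fold any carry out of bit 15 back into bit 0):
  0xCCE1 + 0x4318 = 0x10FF9 → wrap carry → 0x0FFA
  0x0FFA + 0x725F = 0x08259
  0x8259 + 0x2902 = 0x0AB5B
  0xAB5B + 0x3CAE = 0x0E809
  0xE809 + 0x4ED8 = 0x136E1 → wrap carry → 0x36E2
  0x36E2 + 0x6039 = 0x0971B
One's-complement sum = 0x971B.
Checksum = ~0x971B & 0xFFFF = 0x68E4.

68E4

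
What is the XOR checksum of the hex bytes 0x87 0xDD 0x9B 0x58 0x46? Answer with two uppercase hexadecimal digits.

XOR the bytes together:
  start with 0x87
  0x87 ⊕ 0xDD = 0x5A
  0x5A ⊕ 0x9B = 0xC1
  0xC1 ⊕ 0x58 = 0x99
  0x99 ⊕ 0x46 = 0xDF

DF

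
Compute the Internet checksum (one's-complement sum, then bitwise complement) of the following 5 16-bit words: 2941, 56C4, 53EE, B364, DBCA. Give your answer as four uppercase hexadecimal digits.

One's-complement addition (fold any carry out of bit 15 back into bit 0):
  0x2941 + 0x56C4 = 0x08005
  0x8005 + 0x53EE = 0x0D3F3
  0xD3F3 + 0xB364 = 0x18757 → wrap carry → 0x8758
  0x8758 + 0xDBCA = 0x16322 → wrap carry → 0x6323
One's-complement sum = 0x6323.
Checksum = ~0x6323 & 0xFFFF = 0x9CDC.

9CDC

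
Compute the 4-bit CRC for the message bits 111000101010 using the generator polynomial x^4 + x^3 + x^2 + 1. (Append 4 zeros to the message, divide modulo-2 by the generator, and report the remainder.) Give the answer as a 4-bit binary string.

Append 4 zeros: 1110001010100000. Divide by 11101 (XOR where the leading bit is 1):
  pos 0: 11100 XOR 11101 = 00001
  pos 4: 10101 XOR 11101 = 01000
  pos 5: 10000 XOR 11101 = 01101
  pos 6: 11011 XOR 11101 = 00110
  pos 8: 11000 XOR 11101 = 00101
  pos 10: 10100 XOR 11101 = 01001
  pos 11: 10010 XOR 11101 = 01111
Remainder (last 4 bits) = 1111. This is the CRC / FCS.

1111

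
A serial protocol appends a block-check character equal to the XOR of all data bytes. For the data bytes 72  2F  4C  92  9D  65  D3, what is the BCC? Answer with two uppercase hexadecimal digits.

A8

XOR the bytes together:
  start with 0x72
  0x72 ⊕ 0x2F = 0x5D
  0x5D ⊕ 0x4C = 0x11
  0x11 ⊕ 0x92 = 0x83
  0x83 ⊕ 0x9D = 0x1E
  0x1E ⊕ 0x65 = 0x7B
  0x7B ⊕ 0xD3 = 0xA8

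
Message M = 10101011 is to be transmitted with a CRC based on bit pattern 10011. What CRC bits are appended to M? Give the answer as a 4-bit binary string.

Append 4 zeros: 101010110000. Divide by 10011 (XOR where the leading bit is 1):
  pos 0: 10101 XOR 10011 = 00110
  pos 2: 11001 XOR 10011 = 01010
  pos 3: 10101 XOR 10011 = 00110
  pos 5: 11000 XOR 10011 = 01011
  pos 6: 10110 XOR 10011 = 00101
Remainder (last 4 bits) = 1010. This is the CRC / FCS.

1010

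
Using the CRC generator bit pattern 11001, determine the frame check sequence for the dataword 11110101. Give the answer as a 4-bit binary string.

1010

Append 4 zeros: 111101010000. Divide by 11001 (XOR where the leading bit is 1):
  pos 0: 11110 XOR 11001 = 00111
  pos 2: 11110 XOR 11001 = 00111
  pos 4: 11110 XOR 11001 = 00111
  pos 6: 11100 XOR 11001 = 00101
Remainder (last 4 bits) = 1010. This is the CRC / FCS.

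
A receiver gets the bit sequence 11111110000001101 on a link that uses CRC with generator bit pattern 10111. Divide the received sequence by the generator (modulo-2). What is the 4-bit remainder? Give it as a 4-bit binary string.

Modulo-2 division of 11111110000001101 by 10111:
  pos 0: 11111 XOR 10111 = 01000
  pos 1: 10001 XOR 10111 = 00110
  pos 3: 11010 XOR 10111 = 01101
  pos 4: 11010 XOR 10111 = 01101
  pos 5: 11010 XOR 10111 = 01101
  pos 6: 11010 XOR 10111 = 01101
  pos 7: 11010 XOR 10111 = 01101
  pos 8: 11010 XOR 10111 = 01101
  pos 9: 11011 XOR 10111 = 01100
  pos 10: 11001 XOR 10111 = 01110
  pos 11: 11100 XOR 10111 = 01011
  pos 12: 10111 XOR 10111 = 00000
Remainder = 0000 (zero — the frame passes the CRC check).

0000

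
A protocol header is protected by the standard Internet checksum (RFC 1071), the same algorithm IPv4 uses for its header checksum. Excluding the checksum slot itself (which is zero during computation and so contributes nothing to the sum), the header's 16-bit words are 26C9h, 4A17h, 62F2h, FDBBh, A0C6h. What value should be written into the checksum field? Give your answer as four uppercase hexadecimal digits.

One's-complement addition (fold any carry out of bit 15 back into bit 0):
  0x26C9 + 0x4A17 = 0x070E0
  0x70E0 + 0x62F2 = 0x0D3D2
  0xD3D2 + 0xFDBB = 0x1D18D → wrap carry → 0xD18E
  0xD18E + 0xA0C6 = 0x17254 → wrap carry → 0x7255
One's-complement sum = 0x7255.
Checksum = ~0x7255 & 0xFFFF = 0x8DAA.

8DAA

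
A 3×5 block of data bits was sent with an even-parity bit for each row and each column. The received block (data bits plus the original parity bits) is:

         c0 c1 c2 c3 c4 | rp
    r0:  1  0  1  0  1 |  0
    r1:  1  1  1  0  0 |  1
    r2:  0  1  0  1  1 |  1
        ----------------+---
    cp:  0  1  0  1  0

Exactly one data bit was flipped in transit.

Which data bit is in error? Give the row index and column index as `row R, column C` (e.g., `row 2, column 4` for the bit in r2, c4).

row 0, column 1

Recompute each row's even parity and compare to rp:
  r0: data parity 1, sent rp 0 → mismatch
  r1: data parity 1, sent rp 1 → ok
  r2: data parity 1, sent rp 1 → ok
Recompute each column's even parity and compare to cp:
  c0: data parity 0, sent cp 0 → ok
  c1: data parity 0, sent cp 1 → mismatch
  c2: data parity 0, sent cp 0 → ok
  c3: data parity 1, sent cp 1 → ok
  c4: data parity 0, sent cp 0 → ok
Exactly one row (r0) and one column (c1) fail → the flipped bit is at their intersection.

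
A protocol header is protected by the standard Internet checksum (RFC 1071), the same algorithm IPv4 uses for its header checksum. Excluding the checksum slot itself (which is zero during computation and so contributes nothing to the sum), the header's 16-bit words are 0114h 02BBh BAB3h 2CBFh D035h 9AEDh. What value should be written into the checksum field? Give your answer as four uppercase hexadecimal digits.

One's-complement addition (fold any carry out of bit 15 back into bit 0):
  0x0114 + 0x02BB = 0x003CF
  0x03CF + 0xBAB3 = 0x0BE82
  0xBE82 + 0x2CBF = 0x0EB41
  0xEB41 + 0xD035 = 0x1BB76 → wrap carry → 0xBB77
  0xBB77 + 0x9AED = 0x15664 → wrap carry → 0x5665
One's-complement sum = 0x5665.
Checksum = ~0x5665 & 0xFFFF = 0xA99A.

A99A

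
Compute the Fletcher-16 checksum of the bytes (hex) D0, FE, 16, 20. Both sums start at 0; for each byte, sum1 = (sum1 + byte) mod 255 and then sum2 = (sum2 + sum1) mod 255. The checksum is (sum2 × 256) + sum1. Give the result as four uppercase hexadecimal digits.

Running sums (mod 255):
  after byte 0 (D0): sum1=208, sum2=208
  after byte 1 (FE): sum1=207, sum2=160
  after byte 2 (16): sum1=229, sum2=134
  after byte 3 (20): sum1=6, sum2=140
Checksum = sum2·256 + sum1 = 140·256 + 6 = 35846 = 0x8C06.

8C06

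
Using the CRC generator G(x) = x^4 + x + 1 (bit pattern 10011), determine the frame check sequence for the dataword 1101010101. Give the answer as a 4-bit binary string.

1111

Append 4 zeros: 11010101010000. Divide by 10011 (XOR where the leading bit is 1):
  pos 0: 11010 XOR 10011 = 01001
  pos 1: 10011 XOR 10011 = 00000
  pos 7: 10100 XOR 10011 = 00111
  pos 9: 11100 XOR 10011 = 01111
Remainder (last 4 bits) = 1111. This is the CRC / FCS.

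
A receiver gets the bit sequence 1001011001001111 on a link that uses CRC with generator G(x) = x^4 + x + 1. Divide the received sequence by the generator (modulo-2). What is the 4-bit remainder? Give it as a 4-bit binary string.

Modulo-2 division of 1001011001001111 by 10011:
  pos 0: 10010 XOR 10011 = 00001
  pos 4: 11100 XOR 10011 = 01111
  pos 5: 11111 XOR 10011 = 01100
  pos 6: 11000 XOR 10011 = 01011
  pos 7: 10110 XOR 10011 = 00101
  pos 9: 10111 XOR 10011 = 00100
  pos 11: 10011 XOR 10011 = 00000
Remainder = 0000 (zero — the frame passes the CRC check).

0000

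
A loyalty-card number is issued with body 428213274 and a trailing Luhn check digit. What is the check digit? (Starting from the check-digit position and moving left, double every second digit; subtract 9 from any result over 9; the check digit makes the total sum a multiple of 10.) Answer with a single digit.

Partial digits right→left: 4 7 2 3 1 2 8 2 4
Double every second digit counting from the check-digit position (so the 1st, 3rd, 5th, ... of the partial from the right).
  doubled (with −9 where >9): 8 4 2 7 8 → sum 29
  kept as-is: 7 3 2 2 → sum 14
Total = 29 + 14 = 43.
Check digit = (10 − (43 mod 10)) mod 10 = 7.

7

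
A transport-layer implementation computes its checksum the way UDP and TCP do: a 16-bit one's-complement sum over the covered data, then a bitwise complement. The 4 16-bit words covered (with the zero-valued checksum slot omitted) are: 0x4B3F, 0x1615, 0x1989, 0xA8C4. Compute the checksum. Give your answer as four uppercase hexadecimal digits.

One's-complement addition (fold any carry out of bit 15 back into bit 0):
  0x4B3F + 0x1615 = 0x06154
  0x6154 + 0x1989 = 0x07ADD
  0x7ADD + 0xA8C4 = 0x123A1 → wrap carry → 0x23A2
One's-complement sum = 0x23A2.
Checksum = ~0x23A2 & 0xFFFF = 0xDC5D.

DC5D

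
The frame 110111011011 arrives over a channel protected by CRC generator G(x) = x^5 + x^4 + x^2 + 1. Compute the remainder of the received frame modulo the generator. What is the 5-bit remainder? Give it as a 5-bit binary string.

Modulo-2 division of 110111011011 by 110101:
  pos 0: 110111 XOR 110101 = 000010
  pos 4: 100110 XOR 110101 = 010011
  pos 5: 100111 XOR 110101 = 010010
  pos 6: 100101 XOR 110101 = 010000
Remainder = 10000 (nonzero — an error is detected).

10000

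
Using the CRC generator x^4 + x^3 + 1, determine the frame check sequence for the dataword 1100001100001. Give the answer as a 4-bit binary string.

0101

Append 4 zeros: 11000011000010000. Divide by 11001 (XOR where the leading bit is 1):
  pos 0: 11000 XOR 11001 = 00001
  pos 4: 10110 XOR 11001 = 01111
  pos 5: 11110 XOR 11001 = 00111
  pos 7: 11100 XOR 11001 = 00101
  pos 9: 10110 XOR 11001 = 01111
  pos 10: 11110 XOR 11001 = 00111
  pos 12: 11100 XOR 11001 = 00101
Remainder (last 4 bits) = 0101. This is the CRC / FCS.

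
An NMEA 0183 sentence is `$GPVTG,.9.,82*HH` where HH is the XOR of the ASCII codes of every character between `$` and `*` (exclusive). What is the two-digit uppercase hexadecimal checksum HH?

61

XOR the ASCII codes of the payload characters:
  'G' = 0x47 → acc = 0x47
  'P' = 0x50 → acc = 0x17
  'V' = 0x56 → acc = 0x41
  'T' = 0x54 → acc = 0x15
  'G' = 0x47 → acc = 0x52
  ',' = 0x2C → acc = 0x7E
  '.' = 0x2E → acc = 0x50
  '9' = 0x39 → acc = 0x69
  '.' = 0x2E → acc = 0x47
  ',' = 0x2C → acc = 0x6B
  '8' = 0x38 → acc = 0x53
  '2' = 0x32 → acc = 0x61
Checksum = 0x61.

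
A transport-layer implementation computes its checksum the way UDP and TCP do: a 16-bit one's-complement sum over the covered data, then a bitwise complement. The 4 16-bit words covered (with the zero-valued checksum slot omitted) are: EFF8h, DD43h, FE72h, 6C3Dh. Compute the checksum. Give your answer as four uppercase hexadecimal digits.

One's-complement addition (fold any carry out of bit 15 back into bit 0):
  0xEFF8 + 0xDD43 = 0x1CD3B → wrap carry → 0xCD3C
  0xCD3C + 0xFE72 = 0x1CBAE → wrap carry → 0xCBAF
  0xCBAF + 0x6C3D = 0x137EC → wrap carry → 0x37ED
One's-complement sum = 0x37ED.
Checksum = ~0x37ED & 0xFFFF = 0xC812.

C812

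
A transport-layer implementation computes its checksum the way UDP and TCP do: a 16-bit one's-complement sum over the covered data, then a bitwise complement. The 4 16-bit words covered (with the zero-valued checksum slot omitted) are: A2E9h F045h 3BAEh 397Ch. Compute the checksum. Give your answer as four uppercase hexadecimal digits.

One's-complement addition (fold any carry out of bit 15 back into bit 0):
  0xA2E9 + 0xF045 = 0x1932E → wrap carry → 0x932F
  0x932F + 0x3BAE = 0x0CEDD
  0xCEDD + 0x397C = 0x10859 → wrap carry → 0x085A
One's-complement sum = 0x085A.
Checksum = ~0x085A & 0xFFFF = 0xF7A5.

F7A5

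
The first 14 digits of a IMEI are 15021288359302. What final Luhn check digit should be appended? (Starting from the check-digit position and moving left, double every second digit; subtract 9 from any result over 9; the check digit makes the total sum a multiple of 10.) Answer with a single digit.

1

Partial digits right→left: 2 0 3 9 5 3 8 8 2 1 2 0 5 1
Double every second digit counting from the check-digit position (so the 1st, 3rd, 5th, ... of the partial from the right).
  doubled (with −9 where >9): 4 6 1 7 4 4 1 → sum 27
  kept as-is: 0 9 3 8 1 0 1 → sum 22
Total = 27 + 22 = 49.
Check digit = (10 − (49 mod 10)) mod 10 = 1.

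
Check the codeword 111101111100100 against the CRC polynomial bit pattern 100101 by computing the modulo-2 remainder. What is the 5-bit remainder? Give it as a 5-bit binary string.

Modulo-2 division of 111101111100100 by 100101:
  pos 0: 111101 XOR 100101 = 011000
  pos 1: 110001 XOR 100101 = 010100
  pos 2: 101001 XOR 100101 = 001100
  pos 4: 110011 XOR 100101 = 010110
  pos 5: 101100 XOR 100101 = 001001
  pos 7: 100101 XOR 100101 = 000000
Remainder = 00000 (zero — the frame passes the CRC check).

00000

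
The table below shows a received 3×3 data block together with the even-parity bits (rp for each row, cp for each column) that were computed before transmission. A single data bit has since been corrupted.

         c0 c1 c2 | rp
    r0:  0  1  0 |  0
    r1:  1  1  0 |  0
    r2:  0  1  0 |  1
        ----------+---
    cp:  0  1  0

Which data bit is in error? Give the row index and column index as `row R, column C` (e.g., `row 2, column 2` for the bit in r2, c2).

row 0, column 0

Recompute each row's even parity and compare to rp:
  r0: data parity 1, sent rp 0 → mismatch
  r1: data parity 0, sent rp 0 → ok
  r2: data parity 1, sent rp 1 → ok
Recompute each column's even parity and compare to cp:
  c0: data parity 1, sent cp 0 → mismatch
  c1: data parity 1, sent cp 1 → ok
  c2: data parity 0, sent cp 0 → ok
Exactly one row (r0) and one column (c0) fail → the flipped bit is at their intersection.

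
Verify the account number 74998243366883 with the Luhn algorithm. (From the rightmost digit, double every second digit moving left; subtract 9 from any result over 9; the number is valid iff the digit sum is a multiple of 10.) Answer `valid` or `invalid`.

From the right, keep odd positions and double even positions (subtract 9 from any doubled value over 9):
  doubled (positions 2,4,...): 7 3 6 8 7 9 5 → sum 45
  kept (positions 1,3,...): 3 8 6 3 2 9 4 → sum 35
Total = 80.
80 mod 10 = 0, so the number is valid.

valid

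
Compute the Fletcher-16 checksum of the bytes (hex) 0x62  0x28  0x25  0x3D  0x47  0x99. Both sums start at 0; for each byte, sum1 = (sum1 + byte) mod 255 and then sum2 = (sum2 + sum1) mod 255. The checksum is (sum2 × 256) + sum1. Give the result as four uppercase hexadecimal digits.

8BCD

Running sums (mod 255):
  after byte 0 (0x62): sum1=98, sum2=98
  after byte 1 (0x28): sum1=138, sum2=236
  after byte 2 (0x25): sum1=175, sum2=156
  after byte 3 (0x3D): sum1=236, sum2=137
  after byte 4 (0x47): sum1=52, sum2=189
  after byte 5 (0x99): sum1=205, sum2=139
Checksum = sum2·256 + sum1 = 139·256 + 205 = 35789 = 0x8BCD.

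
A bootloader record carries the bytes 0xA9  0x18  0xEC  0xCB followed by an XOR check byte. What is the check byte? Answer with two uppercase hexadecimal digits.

96

XOR the bytes together:
  start with 0xA9
  0xA9 ⊕ 0x18 = 0xB1
  0xB1 ⊕ 0xEC = 0x5D
  0x5D ⊕ 0xCB = 0x96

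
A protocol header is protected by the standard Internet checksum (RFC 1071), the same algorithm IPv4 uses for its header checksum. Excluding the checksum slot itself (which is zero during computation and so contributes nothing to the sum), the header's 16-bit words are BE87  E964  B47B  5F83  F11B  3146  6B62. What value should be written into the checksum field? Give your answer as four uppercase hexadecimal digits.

One's-complement addition (fold any carry out of bit 15 back into bit 0):
  0xBE87 + 0xE964 = 0x1A7EB → wrap carry → 0xA7EC
  0xA7EC + 0xB47B = 0x15C67 → wrap carry → 0x5C68
  0x5C68 + 0x5F83 = 0x0BBEB
  0xBBEB + 0xF11B = 0x1AD06 → wrap carry → 0xAD07
  0xAD07 + 0x3146 = 0x0DE4D
  0xDE4D + 0x6B62 = 0x149AF → wrap carry → 0x49B0
One's-complement sum = 0x49B0.
Checksum = ~0x49B0 & 0xFFFF = 0xB64F.

B64F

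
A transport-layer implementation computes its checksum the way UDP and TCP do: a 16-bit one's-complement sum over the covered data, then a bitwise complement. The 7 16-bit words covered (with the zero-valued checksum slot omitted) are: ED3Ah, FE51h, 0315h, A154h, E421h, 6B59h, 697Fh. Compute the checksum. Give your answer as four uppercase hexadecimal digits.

One's-complement addition (fold any carry out of bit 15 back into bit 0):
  0xED3A + 0xFE51 = 0x1EB8B → wrap carry → 0xEB8C
  0xEB8C + 0x0315 = 0x0EEA1
  0xEEA1 + 0xA154 = 0x18FF5 → wrap carry → 0x8FF6
  0x8FF6 + 0xE421 = 0x17417 → wrap carry → 0x7418
  0x7418 + 0x6B59 = 0x0DF71
  0xDF71 + 0x697F = 0x148F0 → wrap carry → 0x48F1
One's-complement sum = 0x48F1.
Checksum = ~0x48F1 & 0xFFFF = 0xB70E.

B70E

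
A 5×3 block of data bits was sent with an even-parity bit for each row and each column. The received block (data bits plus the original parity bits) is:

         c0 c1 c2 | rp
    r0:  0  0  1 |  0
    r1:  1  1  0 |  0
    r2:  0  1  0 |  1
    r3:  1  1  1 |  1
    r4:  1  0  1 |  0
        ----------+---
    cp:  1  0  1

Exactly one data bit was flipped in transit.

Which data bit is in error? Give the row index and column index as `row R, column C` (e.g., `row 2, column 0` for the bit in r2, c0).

row 0, column 1

Recompute each row's even parity and compare to rp:
  r0: data parity 1, sent rp 0 → mismatch
  r1: data parity 0, sent rp 0 → ok
  r2: data parity 1, sent rp 1 → ok
  r3: data parity 1, sent rp 1 → ok
  r4: data parity 0, sent rp 0 → ok
Recompute each column's even parity and compare to cp:
  c0: data parity 1, sent cp 1 → ok
  c1: data parity 1, sent cp 0 → mismatch
  c2: data parity 1, sent cp 1 → ok
Exactly one row (r0) and one column (c1) fail → the flipped bit is at their intersection.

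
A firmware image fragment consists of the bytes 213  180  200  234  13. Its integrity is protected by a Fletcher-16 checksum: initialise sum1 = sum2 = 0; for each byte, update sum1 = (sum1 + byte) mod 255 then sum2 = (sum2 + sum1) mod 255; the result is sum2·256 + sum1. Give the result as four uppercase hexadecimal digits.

3D4B

Running sums (mod 255):
  after byte 0 (213): sum1=213, sum2=213
  after byte 1 (180): sum1=138, sum2=96
  after byte 2 (200): sum1=83, sum2=179
  after byte 3 (234): sum1=62, sum2=241
  after byte 4 (13): sum1=75, sum2=61
Checksum = sum2·256 + sum1 = 61·256 + 75 = 15691 = 0x3D4B.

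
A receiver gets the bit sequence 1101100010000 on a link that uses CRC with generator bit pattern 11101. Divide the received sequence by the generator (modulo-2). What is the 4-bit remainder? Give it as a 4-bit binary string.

Modulo-2 division of 1101100010000 by 11101:
  pos 0: 11011 XOR 11101 = 00110
  pos 2: 11000 XOR 11101 = 00101
  pos 4: 10101 XOR 11101 = 01000
  pos 5: 10000 XOR 11101 = 01101
  pos 6: 11010 XOR 11101 = 00111
  pos 8: 11100 XOR 11101 = 00001
Remainder = 0001 (nonzero — an error is detected).

0001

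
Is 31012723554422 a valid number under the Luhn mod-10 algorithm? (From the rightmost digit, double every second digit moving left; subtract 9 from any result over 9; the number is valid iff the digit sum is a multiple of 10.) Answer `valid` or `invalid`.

valid

From the right, keep odd positions and double even positions (subtract 9 from any doubled value over 9):
  doubled (positions 2,4,...): 4 8 1 4 4 0 6 → sum 27
  kept (positions 1,3,...): 2 4 5 3 7 1 1 → sum 23
Total = 50.
50 mod 10 = 0, so the number is valid.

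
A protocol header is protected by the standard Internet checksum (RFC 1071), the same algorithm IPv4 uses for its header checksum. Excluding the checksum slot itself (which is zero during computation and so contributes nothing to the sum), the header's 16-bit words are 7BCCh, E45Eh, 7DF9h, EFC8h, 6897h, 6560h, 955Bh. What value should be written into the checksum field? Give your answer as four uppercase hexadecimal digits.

CEBE

One's-complement addition (fold any carry out of bit 15 back into bit 0):
  0x7BCC + 0xE45E = 0x1602A → wrap carry → 0x602B
  0x602B + 0x7DF9 = 0x0DE24
  0xDE24 + 0xEFC8 = 0x1CDEC → wrap carry → 0xCDED
  0xCDED + 0x6897 = 0x13684 → wrap carry → 0x3685
  0x3685 + 0x6560 = 0x09BE5
  0x9BE5 + 0x955B = 0x13140 → wrap carry → 0x3141
One's-complement sum = 0x3141.
Checksum = ~0x3141 & 0xFFFF = 0xCEBE.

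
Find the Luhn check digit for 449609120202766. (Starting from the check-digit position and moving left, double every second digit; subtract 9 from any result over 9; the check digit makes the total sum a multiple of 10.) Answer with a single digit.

Partial digits right→left: 6 6 7 2 0 2 0 2 1 9 0 6 9 4 4
Double every second digit counting from the check-digit position (so the 1st, 3rd, 5th, ... of the partial from the right).
  doubled (with −9 where >9): 3 5 0 0 2 0 9 8 → sum 27
  kept as-is: 6 2 2 2 9 6 4 → sum 31
Total = 27 + 31 = 58.
Check digit = (10 − (58 mod 10)) mod 10 = 2.

2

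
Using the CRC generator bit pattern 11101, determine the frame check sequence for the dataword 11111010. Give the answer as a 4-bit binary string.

0101

Append 4 zeros: 111110100000. Divide by 11101 (XOR where the leading bit is 1):
  pos 0: 11111 XOR 11101 = 00010
  pos 3: 10010 XOR 11101 = 01111
  pos 4: 11110 XOR 11101 = 00011
  pos 7: 11000 XOR 11101 = 00101
Remainder (last 4 bits) = 0101. This is the CRC / FCS.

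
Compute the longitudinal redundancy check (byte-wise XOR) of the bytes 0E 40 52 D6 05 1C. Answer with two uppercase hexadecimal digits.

D3

XOR the bytes together:
  start with 0x0E
  0x0E ⊕ 0x40 = 0x4E
  0x4E ⊕ 0x52 = 0x1C
  0x1C ⊕ 0xD6 = 0xCA
  0xCA ⊕ 0x05 = 0xCF
  0xCF ⊕ 0x1C = 0xD3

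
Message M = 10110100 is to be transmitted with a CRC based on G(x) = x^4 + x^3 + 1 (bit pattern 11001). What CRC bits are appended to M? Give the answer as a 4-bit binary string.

Append 4 zeros: 101101000000. Divide by 11001 (XOR where the leading bit is 1):
  pos 0: 10110 XOR 11001 = 01111
  pos 1: 11111 XOR 11001 = 00110
  pos 3: 11000 XOR 11001 = 00001
  pos 7: 10000 XOR 11001 = 01001
Remainder (last 4 bits) = 1001. This is the CRC / FCS.

1001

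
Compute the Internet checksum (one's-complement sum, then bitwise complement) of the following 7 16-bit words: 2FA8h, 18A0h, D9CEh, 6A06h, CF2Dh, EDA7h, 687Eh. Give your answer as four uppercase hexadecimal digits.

One's-complement addition (fold any carry out of bit 15 back into bit 0):
  0x2FA8 + 0x18A0 = 0x04848
  0x4848 + 0xD9CE = 0x12216 → wrap carry → 0x2217
  0x2217 + 0x6A06 = 0x08C1D
  0x8C1D + 0xCF2D = 0x15B4A → wrap carry → 0x5B4B
  0x5B4B + 0xEDA7 = 0x148F2 → wrap carry → 0x48F3
  0x48F3 + 0x687E = 0x0B171
One's-complement sum = 0xB171.
Checksum = ~0xB171 & 0xFFFF = 0x4E8E.

4E8E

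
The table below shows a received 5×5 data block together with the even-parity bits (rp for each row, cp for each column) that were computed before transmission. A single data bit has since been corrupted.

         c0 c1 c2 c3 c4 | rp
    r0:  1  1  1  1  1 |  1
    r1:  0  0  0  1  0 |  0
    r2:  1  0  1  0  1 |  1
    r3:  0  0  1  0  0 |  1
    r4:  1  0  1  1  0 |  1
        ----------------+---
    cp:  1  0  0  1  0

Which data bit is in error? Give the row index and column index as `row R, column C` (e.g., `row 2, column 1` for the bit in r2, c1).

Recompute each row's even parity and compare to rp:
  r0: data parity 1, sent rp 1 → ok
  r1: data parity 1, sent rp 0 → mismatch
  r2: data parity 1, sent rp 1 → ok
  r3: data parity 1, sent rp 1 → ok
  r4: data parity 1, sent rp 1 → ok
Recompute each column's even parity and compare to cp:
  c0: data parity 1, sent cp 1 → ok
  c1: data parity 1, sent cp 0 → mismatch
  c2: data parity 0, sent cp 0 → ok
  c3: data parity 1, sent cp 1 → ok
  c4: data parity 0, sent cp 0 → ok
Exactly one row (r1) and one column (c1) fail → the flipped bit is at their intersection.

row 1, column 1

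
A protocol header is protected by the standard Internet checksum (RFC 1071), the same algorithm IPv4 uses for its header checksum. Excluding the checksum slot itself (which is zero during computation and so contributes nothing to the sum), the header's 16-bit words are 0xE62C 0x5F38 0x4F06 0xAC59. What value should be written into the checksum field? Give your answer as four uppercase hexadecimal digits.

One's-complement addition (fold any carry out of bit 15 back into bit 0):
  0xE62C + 0x5F38 = 0x14564 → wrap carry → 0x4565
  0x4565 + 0x4F06 = 0x0946B
  0x946B + 0xAC59 = 0x140C4 → wrap carry → 0x40C5
One's-complement sum = 0x40C5.
Checksum = ~0x40C5 & 0xFFFF = 0xBF3A.

BF3A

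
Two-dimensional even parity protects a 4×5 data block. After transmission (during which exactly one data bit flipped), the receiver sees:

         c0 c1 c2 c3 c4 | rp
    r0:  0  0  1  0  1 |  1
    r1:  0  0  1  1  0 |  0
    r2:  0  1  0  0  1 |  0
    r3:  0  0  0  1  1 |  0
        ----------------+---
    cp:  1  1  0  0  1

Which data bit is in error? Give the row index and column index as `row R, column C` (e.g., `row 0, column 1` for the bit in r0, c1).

row 0, column 0

Recompute each row's even parity and compare to rp:
  r0: data parity 0, sent rp 1 → mismatch
  r1: data parity 0, sent rp 0 → ok
  r2: data parity 0, sent rp 0 → ok
  r3: data parity 0, sent rp 0 → ok
Recompute each column's even parity and compare to cp:
  c0: data parity 0, sent cp 1 → mismatch
  c1: data parity 1, sent cp 1 → ok
  c2: data parity 0, sent cp 0 → ok
  c3: data parity 0, sent cp 0 → ok
  c4: data parity 1, sent cp 1 → ok
Exactly one row (r0) and one column (c0) fail → the flipped bit is at their intersection.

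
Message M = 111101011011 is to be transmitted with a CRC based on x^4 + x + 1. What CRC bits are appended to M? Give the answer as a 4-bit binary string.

Append 4 zeros: 1111010110110000. Divide by 10011 (XOR where the leading bit is 1):
  pos 0: 11110 XOR 10011 = 01101
  pos 1: 11011 XOR 10011 = 01000
  pos 2: 10000 XOR 10011 = 00011
  pos 5: 11110 XOR 10011 = 01101
  pos 6: 11011 XOR 10011 = 01000
  pos 7: 10001 XOR 10011 = 00010
  pos 10: 10000 XOR 10011 = 00011
Remainder (last 4 bits) = 0110. This is the CRC / FCS.

0110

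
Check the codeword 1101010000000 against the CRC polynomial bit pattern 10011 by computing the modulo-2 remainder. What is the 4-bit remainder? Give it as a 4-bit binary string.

0000

Modulo-2 division of 1101010000000 by 10011:
  pos 0: 11010 XOR 10011 = 01001
  pos 1: 10011 XOR 10011 = 00000
Remainder = 0000 (zero — the frame passes the CRC check).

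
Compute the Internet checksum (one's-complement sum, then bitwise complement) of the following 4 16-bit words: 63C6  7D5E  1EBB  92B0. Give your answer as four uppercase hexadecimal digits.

6D6F

One's-complement addition (fold any carry out of bit 15 back into bit 0):
  0x63C6 + 0x7D5E = 0x0E124
  0xE124 + 0x1EBB = 0x0FFDF
  0xFFDF + 0x92B0 = 0x1928F → wrap carry → 0x9290
One's-complement sum = 0x9290.
Checksum = ~0x9290 & 0xFFFF = 0x6D6F.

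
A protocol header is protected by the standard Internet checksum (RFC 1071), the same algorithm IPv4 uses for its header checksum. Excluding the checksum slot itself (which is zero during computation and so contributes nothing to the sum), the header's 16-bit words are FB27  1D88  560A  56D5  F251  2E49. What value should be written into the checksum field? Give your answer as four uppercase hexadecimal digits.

One's-complement addition (fold any carry out of bit 15 back into bit 0):
  0xFB27 + 0x1D88 = 0x118AF → wrap carry → 0x18B0
  0x18B0 + 0x560A = 0x06EBA
  0x6EBA + 0x56D5 = 0x0C58F
  0xC58F + 0xF251 = 0x1B7E0 → wrap carry → 0xB7E1
  0xB7E1 + 0x2E49 = 0x0E62A
One's-complement sum = 0xE62A.
Checksum = ~0xE62A & 0xFFFF = 0x19D5.

19D5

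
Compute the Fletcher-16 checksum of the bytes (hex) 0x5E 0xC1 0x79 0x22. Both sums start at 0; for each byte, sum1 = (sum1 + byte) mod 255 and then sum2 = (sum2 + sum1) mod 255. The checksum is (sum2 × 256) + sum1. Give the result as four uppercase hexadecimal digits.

D3BB

Running sums (mod 255):
  after byte 0 (0x5E): sum1=94, sum2=94
  after byte 1 (0xC1): sum1=32, sum2=126
  after byte 2 (0x79): sum1=153, sum2=24
  after byte 3 (0x22): sum1=187, sum2=211
Checksum = sum2·256 + sum1 = 211·256 + 187 = 54203 = 0xD3BB.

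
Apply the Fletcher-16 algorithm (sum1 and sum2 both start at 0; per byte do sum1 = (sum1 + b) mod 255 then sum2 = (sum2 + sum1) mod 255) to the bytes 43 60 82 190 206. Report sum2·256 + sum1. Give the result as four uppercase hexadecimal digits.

0C47

Running sums (mod 255):
  after byte 0 (43): sum1=43, sum2=43
  after byte 1 (60): sum1=103, sum2=146
  after byte 2 (82): sum1=185, sum2=76
  after byte 3 (190): sum1=120, sum2=196
  after byte 4 (206): sum1=71, sum2=12
Checksum = sum2·256 + sum1 = 12·256 + 71 = 3143 = 0x0C47.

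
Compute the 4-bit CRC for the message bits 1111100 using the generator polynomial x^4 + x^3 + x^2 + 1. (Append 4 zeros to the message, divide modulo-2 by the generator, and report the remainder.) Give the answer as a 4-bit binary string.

Append 4 zeros: 11111000000. Divide by 11101 (XOR where the leading bit is 1):
  pos 0: 11111 XOR 11101 = 00010
  pos 3: 10000 XOR 11101 = 01101
  pos 4: 11010 XOR 11101 = 00111
  pos 6: 11100 XOR 11101 = 00001
Remainder (last 4 bits) = 0001. This is the CRC / FCS.

0001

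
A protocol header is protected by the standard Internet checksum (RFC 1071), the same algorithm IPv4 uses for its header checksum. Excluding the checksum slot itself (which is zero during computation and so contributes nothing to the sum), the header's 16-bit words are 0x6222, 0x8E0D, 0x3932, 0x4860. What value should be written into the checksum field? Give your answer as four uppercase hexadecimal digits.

One's-complement addition (fold any carry out of bit 15 back into bit 0):
  0x6222 + 0x8E0D = 0x0F02F
  0xF02F + 0x3932 = 0x12961 → wrap carry → 0x2962
  0x2962 + 0x4860 = 0x071C2
One's-complement sum = 0x71C2.
Checksum = ~0x71C2 & 0xFFFF = 0x8E3D.

8E3D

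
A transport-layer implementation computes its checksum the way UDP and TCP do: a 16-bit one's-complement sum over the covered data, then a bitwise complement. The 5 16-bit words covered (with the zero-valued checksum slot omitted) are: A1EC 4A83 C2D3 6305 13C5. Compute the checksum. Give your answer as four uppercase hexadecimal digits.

D9F1

One's-complement addition (fold any carry out of bit 15 back into bit 0):
  0xA1EC + 0x4A83 = 0x0EC6F
  0xEC6F + 0xC2D3 = 0x1AF42 → wrap carry → 0xAF43
  0xAF43 + 0x6305 = 0x11248 → wrap carry → 0x1249
  0x1249 + 0x13C5 = 0x0260E
One's-complement sum = 0x260E.
Checksum = ~0x260E & 0xFFFF = 0xD9F1.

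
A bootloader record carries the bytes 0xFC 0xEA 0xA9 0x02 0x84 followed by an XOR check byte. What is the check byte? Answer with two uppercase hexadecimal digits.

39

XOR the bytes together:
  start with 0xFC
  0xFC ⊕ 0xEA = 0x16
  0x16 ⊕ 0xA9 = 0xBF
  0xBF ⊕ 0x02 = 0xBD
  0xBD ⊕ 0x84 = 0x39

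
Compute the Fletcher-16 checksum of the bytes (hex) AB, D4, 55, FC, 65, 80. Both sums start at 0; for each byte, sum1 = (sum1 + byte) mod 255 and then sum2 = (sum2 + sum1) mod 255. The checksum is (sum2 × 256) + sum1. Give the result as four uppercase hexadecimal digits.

Running sums (mod 255):
  after byte 0 (AB): sum1=171, sum2=171
  after byte 1 (D4): sum1=128, sum2=44
  after byte 2 (55): sum1=213, sum2=2
  after byte 3 (FC): sum1=210, sum2=212
  after byte 4 (65): sum1=56, sum2=13
  after byte 5 (80): sum1=184, sum2=197
Checksum = sum2·256 + sum1 = 197·256 + 184 = 50616 = 0xC5B8.

C5B8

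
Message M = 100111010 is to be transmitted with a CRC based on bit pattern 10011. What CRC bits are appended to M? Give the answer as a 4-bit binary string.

1101

Append 4 zeros: 1001110100000. Divide by 10011 (XOR where the leading bit is 1):
  pos 0: 10011 XOR 10011 = 00000
  pos 5: 10100 XOR 10011 = 00111
  pos 7: 11100 XOR 10011 = 01111
  pos 8: 11110 XOR 10011 = 01101
Remainder (last 4 bits) = 1101. This is the CRC / FCS.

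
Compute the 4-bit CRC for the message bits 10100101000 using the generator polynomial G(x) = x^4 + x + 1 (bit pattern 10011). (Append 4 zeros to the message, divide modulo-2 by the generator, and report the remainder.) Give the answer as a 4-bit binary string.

Append 4 zeros: 101001010000000. Divide by 10011 (XOR where the leading bit is 1):
  pos 0: 10100 XOR 10011 = 00111
  pos 2: 11110 XOR 10011 = 01101
  pos 3: 11011 XOR 10011 = 01000
  pos 4: 10000 XOR 10011 = 00011
  pos 7: 11000 XOR 10011 = 01011
  pos 8: 10110 XOR 10011 = 00101
  pos 10: 10100 XOR 10011 = 00111
Remainder (last 4 bits) = 0111. This is the CRC / FCS.

0111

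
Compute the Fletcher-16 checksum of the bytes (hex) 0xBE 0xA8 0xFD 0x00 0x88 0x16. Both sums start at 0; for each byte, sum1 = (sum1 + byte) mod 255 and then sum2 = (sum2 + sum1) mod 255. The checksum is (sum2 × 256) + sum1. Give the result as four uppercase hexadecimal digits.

E204

Running sums (mod 255):
  after byte 0 (0xBE): sum1=190, sum2=190
  after byte 1 (0xA8): sum1=103, sum2=38
  after byte 2 (0xFD): sum1=101, sum2=139
  after byte 3 (0x00): sum1=101, sum2=240
  after byte 4 (0x88): sum1=237, sum2=222
  after byte 5 (0x16): sum1=4, sum2=226
Checksum = sum2·256 + sum1 = 226·256 + 4 = 57860 = 0xE204.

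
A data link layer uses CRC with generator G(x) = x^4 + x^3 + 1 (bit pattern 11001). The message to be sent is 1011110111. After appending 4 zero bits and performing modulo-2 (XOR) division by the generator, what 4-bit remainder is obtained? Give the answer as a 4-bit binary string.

0111

Append 4 zeros: 10111101110000. Divide by 11001 (XOR where the leading bit is 1):
  pos 0: 10111 XOR 11001 = 01110
  pos 1: 11101 XOR 11001 = 00100
  pos 3: 10001 XOR 11001 = 01000
  pos 4: 10001 XOR 11001 = 01000
  pos 5: 10001 XOR 11001 = 01000
  pos 6: 10000 XOR 11001 = 01001
  pos 7: 10010 XOR 11001 = 01011
  pos 8: 10110 XOR 11001 = 01111
  pos 9: 11110 XOR 11001 = 00111
Remainder (last 4 bits) = 0111. This is the CRC / FCS.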